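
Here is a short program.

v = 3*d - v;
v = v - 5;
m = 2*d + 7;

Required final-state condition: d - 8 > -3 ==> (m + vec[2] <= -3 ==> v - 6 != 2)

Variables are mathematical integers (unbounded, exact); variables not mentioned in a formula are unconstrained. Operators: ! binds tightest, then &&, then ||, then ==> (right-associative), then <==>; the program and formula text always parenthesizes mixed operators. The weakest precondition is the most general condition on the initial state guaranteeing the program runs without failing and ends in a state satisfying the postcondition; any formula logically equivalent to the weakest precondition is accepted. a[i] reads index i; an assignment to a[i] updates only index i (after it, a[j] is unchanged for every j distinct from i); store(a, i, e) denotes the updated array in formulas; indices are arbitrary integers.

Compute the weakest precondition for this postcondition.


Working backward. After the program, the postcondition d - 8 > -3 ==> (m + vec[2] <= -3 ==> v - 6 != 2) must hold; in canonical form it is d > 5 ==> (vec[2] + m <= -3 ==> v != 8).
Before m := 2*d + 7: d > 5 ==> (vec[2] + 2*d <= -10 ==> v != 8)
Before v := v - 5: d > 5 ==> (vec[2] + 2*d <= -10 ==> v != 13)
Before v := 3*d - v: d > 5 ==> (vec[2] + 2*d <= -10 ==> 3*d != v + 13)
Answer: WP = d > 5 ==> (vec[2] + 2*d <= -10 ==> 3*d != v + 13)


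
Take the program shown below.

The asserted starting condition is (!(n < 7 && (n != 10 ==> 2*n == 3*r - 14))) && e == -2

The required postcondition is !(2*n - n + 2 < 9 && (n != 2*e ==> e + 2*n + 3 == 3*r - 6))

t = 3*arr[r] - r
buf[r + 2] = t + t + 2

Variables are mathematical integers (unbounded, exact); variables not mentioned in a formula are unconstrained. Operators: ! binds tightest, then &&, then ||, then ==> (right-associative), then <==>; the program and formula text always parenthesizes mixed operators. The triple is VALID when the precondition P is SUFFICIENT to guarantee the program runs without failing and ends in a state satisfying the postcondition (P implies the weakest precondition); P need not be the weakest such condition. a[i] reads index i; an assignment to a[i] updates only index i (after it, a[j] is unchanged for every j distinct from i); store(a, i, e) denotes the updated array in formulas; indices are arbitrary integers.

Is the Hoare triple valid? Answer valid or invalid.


Working backward. After the program, the postcondition !(2*n - n + 2 < 9 && (n != 2*e ==> e + 2*n + 3 == 3*r - 6)) must hold; in canonical form it is !(n < 7 && (n != 2*e ==> e + 2*n == 3*r - 9)).
Before buf[r + 2] := t + t + 2: !(n < 7 && (n != 2*e ==> e + 2*n == 3*r - 9))
Before t := 3*arr[r] - r: !(n < 7 && (n != 2*e ==> e + 2*n == 3*r - 9))
The weakest precondition is !(n < 7 && (n != 2*e ==> e + 2*n == 3*r - 9)).
Check whether (!(n < 7 && (n != 10 ==> 2*n == 3*r - 14))) && e == -2 implies it.
Countermodel: at the initial state e = -2, n = -4, r = -1, the precondition holds but the weakest precondition fails.
Answer: invalid


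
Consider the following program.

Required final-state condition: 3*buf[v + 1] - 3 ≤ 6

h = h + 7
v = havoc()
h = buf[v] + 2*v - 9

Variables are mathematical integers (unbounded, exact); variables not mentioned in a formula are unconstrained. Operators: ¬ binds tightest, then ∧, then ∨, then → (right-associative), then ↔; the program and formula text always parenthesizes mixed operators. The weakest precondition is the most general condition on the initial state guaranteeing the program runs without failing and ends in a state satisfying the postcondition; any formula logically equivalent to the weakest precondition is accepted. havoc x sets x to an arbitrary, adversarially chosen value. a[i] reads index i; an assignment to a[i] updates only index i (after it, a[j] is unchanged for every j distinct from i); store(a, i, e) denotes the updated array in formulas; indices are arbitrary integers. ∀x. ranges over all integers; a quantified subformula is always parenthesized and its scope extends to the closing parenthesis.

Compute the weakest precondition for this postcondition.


Working backward. After the program, the postcondition 3*buf[v + 1] - 3 ≤ 6 must hold; in canonical form it is 3*buf[v + 1] ≤ 9.
Before h := buf[v] + 2*v - 9: 3*buf[v + 1] ≤ 9
Before havoc v: ∀v_1. 3*buf[v_1 + 1] ≤ 9
Before h := h + 7: ∀v_1. 3*buf[v_1 + 1] ≤ 9
Answer: WP = ∀v_1. 3*buf[v_1 + 1] ≤ 9


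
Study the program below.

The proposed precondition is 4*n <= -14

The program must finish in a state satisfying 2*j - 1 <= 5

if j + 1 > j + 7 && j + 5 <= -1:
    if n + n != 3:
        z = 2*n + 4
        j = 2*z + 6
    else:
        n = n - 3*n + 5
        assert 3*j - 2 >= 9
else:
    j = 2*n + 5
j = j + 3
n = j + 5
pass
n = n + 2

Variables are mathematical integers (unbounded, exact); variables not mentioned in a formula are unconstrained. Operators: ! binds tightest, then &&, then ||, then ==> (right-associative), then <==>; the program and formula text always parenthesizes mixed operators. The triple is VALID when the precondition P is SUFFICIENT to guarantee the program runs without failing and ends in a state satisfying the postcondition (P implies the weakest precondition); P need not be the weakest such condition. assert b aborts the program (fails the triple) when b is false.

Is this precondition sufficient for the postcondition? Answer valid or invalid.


Working backward. After the program, the postcondition 2*j - 1 <= 5 must hold; in canonical form it is 2*j <= 6.
Before n := n + 2: 2*j <= 6
Before skip: 2*j <= 6
Before n := j + 5: 2*j <= 6
Before j := j + 3: 2*j <= 0
Then branch requires (2*n != 3 ==> 8*n <= -28) && ((!(2*n != 3)) ==> (3*j >= 11 && 2*j <= 0)); else branch requires 4*n <= -10.
Before the if: 4*n <= -10
The weakest precondition is 4*n <= -10.
Check whether 4*n <= -14 implies it.
Every state satisfying the precondition satisfies the weakest precondition: the implication holds.
Answer: valid


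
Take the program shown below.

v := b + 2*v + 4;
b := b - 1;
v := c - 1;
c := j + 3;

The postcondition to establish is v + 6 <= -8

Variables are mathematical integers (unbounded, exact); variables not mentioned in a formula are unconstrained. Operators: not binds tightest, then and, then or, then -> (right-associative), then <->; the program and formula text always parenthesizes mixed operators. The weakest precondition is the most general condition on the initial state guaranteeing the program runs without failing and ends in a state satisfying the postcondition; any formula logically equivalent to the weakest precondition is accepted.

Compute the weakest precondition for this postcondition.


Working backward. After the program, the postcondition v + 6 <= -8 must hold; in canonical form it is v <= -14.
Before c := j + 3: v <= -14
Before v := c - 1: c <= -13
Before b := b - 1: c <= -13
Before v := b + 2*v + 4: c <= -13
Answer: WP = c <= -13


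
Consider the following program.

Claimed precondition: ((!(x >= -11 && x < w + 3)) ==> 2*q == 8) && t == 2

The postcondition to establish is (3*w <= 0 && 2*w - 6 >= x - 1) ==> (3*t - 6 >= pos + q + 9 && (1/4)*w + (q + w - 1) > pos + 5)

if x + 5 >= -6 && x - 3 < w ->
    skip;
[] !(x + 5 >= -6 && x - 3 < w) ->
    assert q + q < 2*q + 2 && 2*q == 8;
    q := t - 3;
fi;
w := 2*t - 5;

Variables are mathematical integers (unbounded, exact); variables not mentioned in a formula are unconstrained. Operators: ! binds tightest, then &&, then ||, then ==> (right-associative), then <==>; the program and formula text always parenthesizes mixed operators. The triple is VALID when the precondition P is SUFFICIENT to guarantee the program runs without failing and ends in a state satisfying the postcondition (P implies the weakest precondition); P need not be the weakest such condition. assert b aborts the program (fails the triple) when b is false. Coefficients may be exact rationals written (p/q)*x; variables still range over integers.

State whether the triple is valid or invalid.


Working backward. After the program, the postcondition (3*w <= 0 && 2*w - 6 >= x - 1) ==> (3*t - 6 >= pos + q + 9 && (1/4)*w + (q + w - 1) > pos + 5) must hold; in canonical form it is (3*w <= 0 && 2*w >= x + 5) ==> (3*t >= pos + q + 15 && q + (5/4)*w > pos + 6).
Before w := 2*t - 5: (6*t <= 15 && 4*t >= x + 15) ==> (3*t >= pos + q + 15 && q + (5/2)*t > pos + 49/4)
Then branch requires (6*t <= 15 && 4*t >= x + 15) ==> (3*t >= pos + q + 15 && q + (5/2)*t > pos + 49/4); else branch requires 2*q == 8 && ((6*t <= 15 && 4*t >= x + 15) ==> (2*t >= pos + 12 && (7/2)*t > pos + 61/4)).
Before the if: ((x >= -11 && x < w + 3) ==> ((6*t <= 15 && 4*t >= x + 15) ==> (3*t >= pos + q + 15 && q + (5/2)*t > pos + 49/4))) && ((!(x >= -11 && x < w + 3)) ==> (2*q == 8 && ((6*t <= 15 && 4*t >= x + 15) ==> (2*t >= pos + 12 && (7/2)*t > pos + 61/4))))
The weakest precondition is ((x >= -11 && x < w + 3) ==> ((6*t <= 15 && 4*t >= x + 15) ==> (3*t >= pos + q + 15 && q + (5/2)*t > pos + 49/4))) && ((!(x >= -11 && x < w + 3)) ==> (2*q == 8 && ((6*t <= 15 && 4*t >= x + 15) ==> (2*t >= pos + 12 && (7/2)*t > pos + 61/4)))).
Check whether ((!(x >= -11 && x < w + 3)) ==> 2*q == 8) && t == 2 implies it.
Countermodel: at the initial state pos = -9, q = 4, t = 2, w = -9, x = -7, the precondition holds but the weakest precondition fails.
Answer: invalid


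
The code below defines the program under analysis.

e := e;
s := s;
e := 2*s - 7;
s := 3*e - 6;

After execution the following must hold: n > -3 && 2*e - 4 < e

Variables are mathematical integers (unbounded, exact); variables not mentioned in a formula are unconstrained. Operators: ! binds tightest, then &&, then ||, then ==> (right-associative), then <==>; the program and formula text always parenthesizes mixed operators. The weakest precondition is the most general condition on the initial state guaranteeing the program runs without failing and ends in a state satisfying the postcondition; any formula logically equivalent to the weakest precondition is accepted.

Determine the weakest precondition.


Working backward. After the program, the postcondition n > -3 && 2*e - 4 < e must hold; in canonical form it is n > -3 && e < 4.
Before s := 3*e - 6: n > -3 && e < 4
Before e := 2*s - 7: n > -3 && 2*s < 11
Before s := s: n > -3 && 2*s < 11
Before e := e: n > -3 && 2*s < 11
Answer: WP = n > -3 && 2*s < 11


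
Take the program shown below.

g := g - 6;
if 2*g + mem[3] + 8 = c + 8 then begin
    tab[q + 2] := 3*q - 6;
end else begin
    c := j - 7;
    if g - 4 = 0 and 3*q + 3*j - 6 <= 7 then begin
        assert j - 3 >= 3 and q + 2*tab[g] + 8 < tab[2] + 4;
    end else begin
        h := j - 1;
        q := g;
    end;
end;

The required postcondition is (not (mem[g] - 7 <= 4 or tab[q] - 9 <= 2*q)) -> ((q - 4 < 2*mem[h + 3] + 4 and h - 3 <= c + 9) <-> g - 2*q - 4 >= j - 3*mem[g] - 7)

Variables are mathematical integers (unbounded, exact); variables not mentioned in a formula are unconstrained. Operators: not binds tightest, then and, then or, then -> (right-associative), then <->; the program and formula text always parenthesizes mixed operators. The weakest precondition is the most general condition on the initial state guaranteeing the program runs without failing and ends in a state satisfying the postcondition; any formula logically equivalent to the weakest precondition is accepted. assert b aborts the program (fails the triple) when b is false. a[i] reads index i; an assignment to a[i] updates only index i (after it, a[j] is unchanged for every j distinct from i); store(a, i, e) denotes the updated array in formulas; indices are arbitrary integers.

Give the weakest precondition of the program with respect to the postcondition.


Working backward. After the program, the postcondition (not (mem[g] - 7 <= 4 or tab[q] - 9 <= 2*q)) -> ((q - 4 < 2*mem[h + 3] + 4 and h - 3 <= c + 9) <-> g - 2*q - 4 >= j - 3*mem[g] - 7) must hold; in canonical form it is (not (mem[g] <= 11 or tab[q] <= 2*q + 9)) -> ((q < 2*mem[h + 3] + 8 and h <= c + 12) <-> 3*mem[g] + g >= j + 2*q - 3).
Then branch requires (not (mem[g] <= 11 or store(tab, q + 2, 3*q - 6)[q] <= 2*q + 9)) -> ((q < 2*mem[h + 3] + 8 and h <= c + 12) <-> 3*mem[g] + g >= j + 2*q - 3); else branch requires ((g = 4 and 3*j + 3*q <= 13) -> (j >= 6 and 2*tab[g] + q < tab[2] - 4 and ((not (mem[g] <= 11 or tab[q] <= 2*q + 9)) -> ((q < 2*mem[h + 3] + 8 and h <= j + 5) <-> 3*mem[g] + g >= j + 2*q - 3)))) and ((not (g = 4 and 3*j + 3*q <= 13)) -> ((not (mem[g] <= 11 or tab[g] <= 2*g + 9)) -> (g < 2*mem[j + 2] + 8 <-> 3*mem[g] >= g + j - 3))).
Before the if: (mem[3] + 2*g = c -> ((not (mem[g] <= 11 or store(tab, q + 2, 3*q - 6)[q] <= 2*q + 9)) -> ((q < 2*mem[h + 3] + 8 and h <= c + 12) <-> 3*mem[g] + g >= j + 2*q - 3))) and ((not (mem[3] + 2*g = c)) -> (((g = 4 and 3*j + 3*q <= 13) -> (j >= 6 and 2*tab[g] + q < tab[2] - 4 and ((not (mem[g] <= 11 or tab[q] <= 2*q + 9)) -> ((q < 2*mem[h + 3] + 8 and h <= j + 5) <-> 3*mem[g] + g >= j + 2*q - 3)))) and ((not (g = 4 and 3*j + 3*q <= 13)) -> ((not (mem[g] <= 11 or tab[g] <= 2*g + 9)) -> (g < 2*mem[j + 2] + 8 <-> 3*mem[g] >= g + j - 3)))))
Before g := g - 6: (mem[3] + 2*g = c + 12 -> ((not (mem[g - 6] <= 11 or store(tab, q + 2, 3*q - 6)[q] <= 2*q + 9)) -> ((q < 2*mem[h + 3] + 8 and h <= c + 12) <-> 3*mem[g - 6] + g >= j + 2*q + 3))) and ((not (mem[3] + 2*g = c + 12)) -> (((g = 10 and 3*j + 3*q <= 13) -> (j >= 6 and 2*tab[g - 6] + q < tab[2] - 4 and ((not (mem[g - 6] <= 11 or tab[q] <= 2*q + 9)) -> ((q < 2*mem[h + 3] + 8 and h <= j + 5) <-> 3*mem[g - 6] + g >= j + 2*q + 3)))) and ((not (g = 10 and 3*j + 3*q <= 13)) -> ((not (mem[g - 6] <= 11 or tab[g - 6] <= 2*g - 3)) -> (g < 2*mem[j + 2] + 14 <-> 3*mem[g - 6] >= g + j - 9)))))
Answer: WP = (mem[3] + 2*g = c + 12 -> ((not (mem[g - 6] <= 11 or store(tab, q + 2, 3*q - 6)[q] <= 2*q + 9)) -> ((q < 2*mem[h + 3] + 8 and h <= c + 12) <-> 3*mem[g - 6] + g >= j + 2*q + 3))) and ((not (mem[3] + 2*g = c + 12)) -> (((g = 10 and 3*j + 3*q <= 13) -> (j >= 6 and 2*tab[g - 6] + q < tab[2] - 4 and ((not (mem[g - 6] <= 11 or tab[q] <= 2*q + 9)) -> ((q < 2*mem[h + 3] + 8 and h <= j + 5) <-> 3*mem[g - 6] + g >= j + 2*q + 3)))) and ((not (g = 10 and 3*j + 3*q <= 13)) -> ((not (mem[g - 6] <= 11 or tab[g - 6] <= 2*g - 3)) -> (g < 2*mem[j + 2] + 14 <-> 3*mem[g - 6] >= g + j - 9)))))


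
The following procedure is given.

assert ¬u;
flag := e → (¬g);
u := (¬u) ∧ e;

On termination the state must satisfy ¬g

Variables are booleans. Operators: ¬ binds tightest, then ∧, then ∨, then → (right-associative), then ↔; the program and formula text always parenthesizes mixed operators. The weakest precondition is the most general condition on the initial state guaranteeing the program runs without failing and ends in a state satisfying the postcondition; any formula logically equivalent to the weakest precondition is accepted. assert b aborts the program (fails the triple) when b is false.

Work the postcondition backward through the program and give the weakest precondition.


Working backward. After the program, ¬g must hold.
Before u := (¬u) ∧ e: ¬g
Before flag := e → (¬g): ¬g
Before assert ¬u: (¬u) ∧ (¬g)
Answer: WP = (¬u) ∧ (¬g)


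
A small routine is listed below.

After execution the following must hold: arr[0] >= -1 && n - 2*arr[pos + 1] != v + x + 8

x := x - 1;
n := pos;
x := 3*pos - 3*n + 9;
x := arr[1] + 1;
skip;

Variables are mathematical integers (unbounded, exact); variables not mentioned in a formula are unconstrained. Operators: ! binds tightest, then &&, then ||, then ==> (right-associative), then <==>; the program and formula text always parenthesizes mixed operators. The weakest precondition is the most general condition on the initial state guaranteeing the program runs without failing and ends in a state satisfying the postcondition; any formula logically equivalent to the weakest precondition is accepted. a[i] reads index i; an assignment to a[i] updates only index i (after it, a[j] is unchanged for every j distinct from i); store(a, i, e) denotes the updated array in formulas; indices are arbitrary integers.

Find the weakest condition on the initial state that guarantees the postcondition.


Working backward. After the program, the postcondition arr[0] >= -1 && n - 2*arr[pos + 1] != v + x + 8 must hold; in canonical form it is arr[0] >= -1 && n != 2*arr[pos + 1] + v + x + 8.
Before skip: arr[0] >= -1 && n != 2*arr[pos + 1] + v + x + 8
Before x := arr[1] + 1: arr[0] >= -1 && n != 2*arr[pos + 1] + arr[1] + v + 9
Before x := 3*pos - 3*n + 9: arr[0] >= -1 && n != 2*arr[pos + 1] + arr[1] + v + 9
Before n := pos: arr[0] >= -1 && pos != 2*arr[pos + 1] + arr[1] + v + 9
Before x := x - 1: arr[0] >= -1 && pos != 2*arr[pos + 1] + arr[1] + v + 9
Answer: WP = arr[0] >= -1 && pos != 2*arr[pos + 1] + arr[1] + v + 9


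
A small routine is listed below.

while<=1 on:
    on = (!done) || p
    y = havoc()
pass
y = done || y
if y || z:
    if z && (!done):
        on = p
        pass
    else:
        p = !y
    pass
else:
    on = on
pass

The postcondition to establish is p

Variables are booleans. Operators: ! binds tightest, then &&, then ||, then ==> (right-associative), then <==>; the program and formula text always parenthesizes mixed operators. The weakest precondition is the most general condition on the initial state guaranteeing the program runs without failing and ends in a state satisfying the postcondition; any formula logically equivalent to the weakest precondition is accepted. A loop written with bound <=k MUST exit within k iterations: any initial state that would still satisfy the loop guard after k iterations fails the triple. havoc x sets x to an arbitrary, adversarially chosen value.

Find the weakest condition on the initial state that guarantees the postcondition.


Working backward. After the program, p must hold.
Before skip: p
Then branch requires ((z && (!done)) ==> p) && ((!(z && (!done))) ==> (!y)); else branch requires p.
Before the if: ((y || z) ==> (((z && (!done)) ==> p) && ((!(z && (!done))) ==> (!y)))) && ((!(y || z)) ==> p)
Before y := done || y: ((done || y || z) ==> (((z && (!done)) ==> p) && ((!(z && (!done))) ==> (!(done || y))))) && ((!(done || y || z)) ==> p)
Before skip: ((done || y || z) ==> (((z && (!done)) ==> p) && ((!(z && (!done))) ==> (!(done || y))))) && ((!(done || y || z)) ==> p)
Before the loop (bound <=1), unroll the exhaustion recursion (WP_0 = exit-now case; WP_j = one more guarded iteration, up to j = 1):
  WP_0: (!on) && ((done || y || z) ==> (((z && (!done)) ==> p) && ((!(z && (!done))) ==> (!(done || y))))) && ((!(done || y || z)) ==> p)
  WP_1: (on ==> ((!((!done) || p)) && ((z && (!done)) ==> p) && z && (!done) && ((done || z) ==> (((z && (!done)) ==> p) && ((!(z && (!done))) ==> (!done)))) && ((!(done || z)) ==> p))) && ((!on) ==> (((done || y || z) ==> (((z && (!done)) ==> p) && ((!(z && (!done))) ==> (!(done || y))))) && ((!(done || y || z)) ==> p)))
So before the loop: (on ==> ((!((!done) || p)) && ((z && (!done)) ==> p) && z && (!done) && ((done || z) ==> (((z && (!done)) ==> p) && ((!(z && (!done))) ==> (!done)))) && ((!(done || z)) ==> p))) && ((!on) ==> (((done || y || z) ==> (((z && (!done)) ==> p) && ((!(z && (!done))) ==> (!(done || y))))) && ((!(done || y || z)) ==> p)))
Answer: WP = (on ==> ((!((!done) || p)) && ((z && (!done)) ==> p) && z && (!done) && ((done || z) ==> (((z && (!done)) ==> p) && ((!(z && (!done))) ==> (!done)))) && ((!(done || z)) ==> p))) && ((!on) ==> (((done || y || z) ==> (((z && (!done)) ==> p) && ((!(z && (!done))) ==> (!(done || y))))) && ((!(done || y || z)) ==> p)))


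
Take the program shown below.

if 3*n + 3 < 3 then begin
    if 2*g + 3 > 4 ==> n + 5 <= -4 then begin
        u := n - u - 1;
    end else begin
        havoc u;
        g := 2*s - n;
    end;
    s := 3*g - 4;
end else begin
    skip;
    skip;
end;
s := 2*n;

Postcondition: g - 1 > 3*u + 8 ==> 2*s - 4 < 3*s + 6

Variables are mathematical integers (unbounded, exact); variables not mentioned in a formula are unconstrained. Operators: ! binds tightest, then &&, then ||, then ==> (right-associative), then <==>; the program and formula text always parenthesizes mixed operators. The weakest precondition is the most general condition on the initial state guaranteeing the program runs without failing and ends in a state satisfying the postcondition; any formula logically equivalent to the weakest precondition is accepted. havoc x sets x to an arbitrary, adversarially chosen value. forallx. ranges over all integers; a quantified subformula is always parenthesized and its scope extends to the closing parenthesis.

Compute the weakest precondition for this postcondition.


Working backward. After the program, the postcondition g - 1 > 3*u + 8 ==> 2*s - 4 < 3*s + 6 must hold; in canonical form it is g > 3*u + 9 ==> s > -10.
Before s := 2*n: g > 3*u + 9 ==> 2*n > -10
Then branch requires ((2*g > 1 ==> n <= -9) ==> (g + 3*u > 3*n + 6 ==> 2*n > -10)) && ((!(2*g > 1 ==> n <= -9)) ==> (forall u_1. (2*s > n + 3*u_1 + 9 ==> 2*n > -10))); else branch requires g > 3*u + 9 ==> 2*n > -10.
Before the if: (3*n < 0 ==> (((2*g > 1 ==> n <= -9) ==> (g + 3*u > 3*n + 6 ==> 2*n > -10)) && ((!(2*g > 1 ==> n <= -9)) ==> (forall u_1. (2*s > n + 3*u_1 + 9 ==> 2*n > -10))))) && ((!(3*n < 0)) ==> (g > 3*u + 9 ==> 2*n > -10))
Answer: WP = (3*n < 0 ==> (((2*g > 1 ==> n <= -9) ==> (g + 3*u > 3*n + 6 ==> 2*n > -10)) && ((!(2*g > 1 ==> n <= -9)) ==> (forall u_1. (2*s > n + 3*u_1 + 9 ==> 2*n > -10))))) && ((!(3*n < 0)) ==> (g > 3*u + 9 ==> 2*n > -10))


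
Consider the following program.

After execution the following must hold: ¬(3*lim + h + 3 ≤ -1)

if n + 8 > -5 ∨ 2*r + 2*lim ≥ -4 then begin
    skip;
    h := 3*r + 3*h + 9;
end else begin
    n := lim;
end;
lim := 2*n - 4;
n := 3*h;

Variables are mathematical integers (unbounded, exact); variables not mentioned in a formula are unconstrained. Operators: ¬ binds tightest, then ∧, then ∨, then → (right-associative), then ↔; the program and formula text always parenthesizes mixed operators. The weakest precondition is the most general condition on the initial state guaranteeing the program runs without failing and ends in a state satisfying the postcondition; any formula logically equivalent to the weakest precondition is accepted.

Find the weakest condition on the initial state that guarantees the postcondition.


Working backward. After the program, the postcondition ¬(3*lim + h + 3 ≤ -1) must hold; in canonical form it is ¬(h + 3*lim ≤ -4).
Before n := 3*h: ¬(h + 3*lim ≤ -4)
Before lim := 2*n - 4: ¬(h + 6*n ≤ 8)
Then branch requires ¬(3*h + 6*n + 3*r ≤ -1); else branch requires ¬(h + 6*lim ≤ 8).
Before the if: ((n > -13 ∨ 2*lim + 2*r ≥ -4) → (¬(3*h + 6*n + 3*r ≤ -1))) ∧ ((¬(n > -13 ∨ 2*lim + 2*r ≥ -4)) → (¬(h + 6*lim ≤ 8)))
Answer: WP = ((n > -13 ∨ 2*lim + 2*r ≥ -4) → (¬(3*h + 6*n + 3*r ≤ -1))) ∧ ((¬(n > -13 ∨ 2*lim + 2*r ≥ -4)) → (¬(h + 6*lim ≤ 8)))


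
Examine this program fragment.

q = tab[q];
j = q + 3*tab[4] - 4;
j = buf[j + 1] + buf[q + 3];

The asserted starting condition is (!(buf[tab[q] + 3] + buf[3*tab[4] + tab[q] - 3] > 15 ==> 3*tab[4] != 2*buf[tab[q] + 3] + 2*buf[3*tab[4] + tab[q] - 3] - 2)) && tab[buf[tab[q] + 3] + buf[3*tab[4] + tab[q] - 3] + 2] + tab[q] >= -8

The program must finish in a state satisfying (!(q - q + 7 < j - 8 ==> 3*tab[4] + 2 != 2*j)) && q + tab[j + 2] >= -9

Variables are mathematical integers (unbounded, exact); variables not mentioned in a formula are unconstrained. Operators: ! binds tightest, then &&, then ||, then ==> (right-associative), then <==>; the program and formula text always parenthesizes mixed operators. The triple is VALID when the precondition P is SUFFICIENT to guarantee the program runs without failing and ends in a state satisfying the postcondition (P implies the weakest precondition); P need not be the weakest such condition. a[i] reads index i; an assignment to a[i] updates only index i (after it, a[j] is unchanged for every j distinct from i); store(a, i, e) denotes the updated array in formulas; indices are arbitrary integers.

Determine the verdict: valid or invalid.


Working backward. After the program, the postcondition (!(q - q + 7 < j - 8 ==> 3*tab[4] + 2 != 2*j)) && q + tab[j + 2] >= -9 must hold; in canonical form it is (!(j > 15 ==> 3*tab[4] != 2*j - 2)) && tab[j + 2] + q >= -9.
Before j := buf[j + 1] + buf[q + 3]: (!(buf[j + 1] + buf[q + 3] > 15 ==> 3*tab[4] != 2*buf[j + 1] + 2*buf[q + 3] - 2)) && tab[buf[j + 1] + buf[q + 3] + 2] + q >= -9
Before j := q + 3*tab[4] - 4: (!(buf[q + 3] + buf[3*tab[4] + q - 3] > 15 ==> 3*tab[4] != 2*buf[q + 3] + 2*buf[3*tab[4] + q - 3] - 2)) && tab[buf[q + 3] + buf[3*tab[4] + q - 3] + 2] + q >= -9
Before q := tab[q]: (!(buf[tab[q] + 3] + buf[3*tab[4] + tab[q] - 3] > 15 ==> 3*tab[4] != 2*buf[tab[q] + 3] + 2*buf[3*tab[4] + tab[q] - 3] - 2)) && tab[buf[tab[q] + 3] + buf[3*tab[4] + tab[q] - 3] + 2] + tab[q] >= -9
The weakest precondition is (!(buf[tab[q] + 3] + buf[3*tab[4] + tab[q] - 3] > 15 ==> 3*tab[4] != 2*buf[tab[q] + 3] + 2*buf[3*tab[4] + tab[q] - 3] - 2)) && tab[buf[tab[q] + 3] + buf[3*tab[4] + tab[q] - 3] + 2] + tab[q] >= -9.
Check whether (!(buf[tab[q] + 3] + buf[3*tab[4] + tab[q] - 3] > 15 ==> 3*tab[4] != 2*buf[tab[q] + 3] + 2*buf[3*tab[4] + tab[q] - 3] - 2)) && tab[buf[tab[q] + 3] + buf[3*tab[4] + tab[q] - 3] + 2] + tab[q] >= -8 implies it.
Every state satisfying the precondition satisfies the weakest precondition: the implication holds.
Answer: valid


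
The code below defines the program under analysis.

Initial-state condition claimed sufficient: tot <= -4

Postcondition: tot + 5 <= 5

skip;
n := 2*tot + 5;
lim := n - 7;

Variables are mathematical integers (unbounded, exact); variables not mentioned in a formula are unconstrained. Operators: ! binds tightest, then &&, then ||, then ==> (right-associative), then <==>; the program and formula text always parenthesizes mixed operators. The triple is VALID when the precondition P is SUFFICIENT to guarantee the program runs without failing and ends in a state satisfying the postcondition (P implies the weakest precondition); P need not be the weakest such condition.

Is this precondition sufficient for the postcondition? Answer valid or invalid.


Working backward. After the program, the postcondition tot + 5 <= 5 must hold; in canonical form it is tot <= 0.
Before lim := n - 7: tot <= 0
Before n := 2*tot + 5: tot <= 0
Before skip: tot <= 0
The weakest precondition is tot <= 0.
Check whether tot <= -4 implies it.
Every state satisfying the precondition satisfies the weakest precondition: the implication holds.
Answer: valid


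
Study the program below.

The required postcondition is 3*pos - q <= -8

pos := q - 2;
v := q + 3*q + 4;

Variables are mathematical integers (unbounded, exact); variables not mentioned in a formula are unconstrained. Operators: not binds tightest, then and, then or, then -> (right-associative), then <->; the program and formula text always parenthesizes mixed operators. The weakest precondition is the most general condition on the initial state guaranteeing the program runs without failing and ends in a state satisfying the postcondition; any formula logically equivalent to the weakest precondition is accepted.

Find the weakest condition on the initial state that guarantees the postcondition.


Working backward. After the program, the postcondition 3*pos - q <= -8 must hold; in canonical form it is 3*pos <= q - 8.
Before v := q + 3*q + 4: 3*pos <= q - 8
Before pos := q - 2: 2*q <= -2
Answer: WP = 2*q <= -2


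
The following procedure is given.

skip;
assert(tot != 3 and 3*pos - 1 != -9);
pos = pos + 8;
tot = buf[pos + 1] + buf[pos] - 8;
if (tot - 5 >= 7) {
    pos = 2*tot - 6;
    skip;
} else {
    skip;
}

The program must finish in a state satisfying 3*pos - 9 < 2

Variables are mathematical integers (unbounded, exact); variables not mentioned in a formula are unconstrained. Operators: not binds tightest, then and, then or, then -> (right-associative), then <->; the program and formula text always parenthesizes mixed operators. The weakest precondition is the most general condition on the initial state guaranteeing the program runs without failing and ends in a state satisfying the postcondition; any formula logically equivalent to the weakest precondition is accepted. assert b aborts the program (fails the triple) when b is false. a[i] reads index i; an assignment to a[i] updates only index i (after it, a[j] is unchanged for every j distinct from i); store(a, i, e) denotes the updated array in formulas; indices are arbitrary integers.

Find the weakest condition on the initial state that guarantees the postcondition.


Working backward. After the program, the postcondition 3*pos - 9 < 2 must hold; in canonical form it is 3*pos < 11.
Then branch requires 6*tot < 29; else branch requires 3*pos < 11.
Before the if: (tot >= 12 -> 6*tot < 29) and ((not (tot >= 12)) -> 3*pos < 11)
Before tot := buf[pos + 1] + buf[pos] - 8: (buf[pos + 1] + buf[pos] >= 20 -> 6*buf[pos + 1] + 6*buf[pos] < 77) and ((not (buf[pos + 1] + buf[pos] >= 20)) -> 3*pos < 11)
Before pos := pos + 8: (buf[pos + 8] + buf[pos + 9] >= 20 -> 6*buf[pos + 8] + 6*buf[pos + 9] < 77) and ((not (buf[pos + 8] + buf[pos + 9] >= 20)) -> 3*pos < -13)
Before assert tot != 3 and 3*pos - 1 != -9: tot != 3 and 3*pos != -8 and (buf[pos + 8] + buf[pos + 9] >= 20 -> 6*buf[pos + 8] + 6*buf[pos + 9] < 77) and ((not (buf[pos + 8] + buf[pos + 9] >= 20)) -> 3*pos < -13)
Before skip: tot != 3 and 3*pos != -8 and (buf[pos + 8] + buf[pos + 9] >= 20 -> 6*buf[pos + 8] + 6*buf[pos + 9] < 77) and ((not (buf[pos + 8] + buf[pos + 9] >= 20)) -> 3*pos < -13)
Answer: WP = tot != 3 and 3*pos != -8 and (buf[pos + 8] + buf[pos + 9] >= 20 -> 6*buf[pos + 8] + 6*buf[pos + 9] < 77) and ((not (buf[pos + 8] + buf[pos + 9] >= 20)) -> 3*pos < -13)


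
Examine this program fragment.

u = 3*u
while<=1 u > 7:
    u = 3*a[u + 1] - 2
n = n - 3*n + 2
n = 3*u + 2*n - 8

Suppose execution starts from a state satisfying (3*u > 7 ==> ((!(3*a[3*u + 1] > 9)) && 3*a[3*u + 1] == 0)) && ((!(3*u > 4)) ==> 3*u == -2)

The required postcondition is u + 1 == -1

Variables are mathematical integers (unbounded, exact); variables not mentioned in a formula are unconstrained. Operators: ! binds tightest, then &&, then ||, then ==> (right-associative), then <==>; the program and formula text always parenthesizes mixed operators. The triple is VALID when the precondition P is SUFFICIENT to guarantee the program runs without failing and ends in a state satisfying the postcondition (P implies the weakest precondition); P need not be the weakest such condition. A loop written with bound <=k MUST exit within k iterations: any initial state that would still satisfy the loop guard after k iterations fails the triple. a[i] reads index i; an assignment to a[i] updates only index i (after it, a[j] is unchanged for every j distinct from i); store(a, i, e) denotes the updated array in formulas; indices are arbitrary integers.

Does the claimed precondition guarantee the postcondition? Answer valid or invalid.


Working backward. After the program, the postcondition u + 1 == -1 must hold; in canonical form it is u == -2.
Before n := 3*u + 2*n - 8: u == -2
Before n := n - 3*n + 2: u == -2
Before the loop (bound <=1), unroll the exhaustion recursion (WP_0 = exit-now case; WP_j = one more guarded iteration, up to j = 1):
  WP_0: (!(u > 7)) && u == -2
  WP_1: (u > 7 ==> ((!(3*a[u + 1] > 9)) && 3*a[u + 1] == 0)) && ((!(u > 7)) ==> u == -2)
So before the loop: (u > 7 ==> ((!(3*a[u + 1] > 9)) && 3*a[u + 1] == 0)) && ((!(u > 7)) ==> u == -2)
Before u := 3*u: (3*u > 7 ==> ((!(3*a[3*u + 1] > 9)) && 3*a[3*u + 1] == 0)) && ((!(3*u > 7)) ==> 3*u == -2)
The weakest precondition is (3*u > 7 ==> ((!(3*a[3*u + 1] > 9)) && 3*a[3*u + 1] == 0)) && ((!(3*u > 7)) ==> 3*u == -2).
Check whether (3*u > 7 ==> ((!(3*a[3*u + 1] > 9)) && 3*a[3*u + 1] == 0)) && ((!(3*u > 4)) ==> 3*u == -2) implies it.
Countermodel: at the initial state a = {[7] = 0, elsewhere 0}, u = 2, the precondition holds but the weakest precondition fails.
Answer: invalid


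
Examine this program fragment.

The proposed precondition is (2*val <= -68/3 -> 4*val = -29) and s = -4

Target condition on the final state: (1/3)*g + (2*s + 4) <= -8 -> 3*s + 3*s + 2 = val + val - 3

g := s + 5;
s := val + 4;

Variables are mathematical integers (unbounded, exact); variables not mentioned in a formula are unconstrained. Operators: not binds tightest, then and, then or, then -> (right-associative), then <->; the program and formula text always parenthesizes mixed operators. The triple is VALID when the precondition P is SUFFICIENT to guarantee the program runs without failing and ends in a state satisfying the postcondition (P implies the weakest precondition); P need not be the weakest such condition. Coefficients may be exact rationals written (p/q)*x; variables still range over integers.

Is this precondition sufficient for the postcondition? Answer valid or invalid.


Working backward. After the program, the postcondition (1/3)*g + (2*s + 4) <= -8 -> 3*s + 3*s + 2 = val + val - 3 must hold; in canonical form it is (1/3)*g + 2*s <= -12 -> 6*s = 2*val - 5.
Before s := val + 4: (1/3)*g + 2*val <= -20 -> 4*val = -29
Before g := s + 5: (1/3)*s + 2*val <= -65/3 -> 4*val = -29
The weakest precondition is (1/3)*s + 2*val <= -65/3 -> 4*val = -29.
Check whether (2*val <= -68/3 -> 4*val = -29) and s = -4 implies it.
Countermodel: at the initial state s = -4, val = -11, the precondition holds but the weakest precondition fails.
Answer: invalid


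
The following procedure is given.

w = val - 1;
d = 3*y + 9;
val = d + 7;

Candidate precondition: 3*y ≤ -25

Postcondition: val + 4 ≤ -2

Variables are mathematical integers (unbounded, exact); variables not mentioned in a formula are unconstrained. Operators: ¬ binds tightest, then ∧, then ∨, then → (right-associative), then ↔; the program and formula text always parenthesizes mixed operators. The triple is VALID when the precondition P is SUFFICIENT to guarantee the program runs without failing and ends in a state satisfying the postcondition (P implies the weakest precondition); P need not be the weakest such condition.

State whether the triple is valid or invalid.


Working backward. After the program, the postcondition val + 4 ≤ -2 must hold; in canonical form it is val ≤ -6.
Before val := d + 7: d ≤ -13
Before d := 3*y + 9: 3*y ≤ -22
Before w := val - 1: 3*y ≤ -22
The weakest precondition is 3*y ≤ -22.
Check whether 3*y ≤ -25 implies it.
Every state satisfying the precondition satisfies the weakest precondition: the implication holds.
Answer: valid


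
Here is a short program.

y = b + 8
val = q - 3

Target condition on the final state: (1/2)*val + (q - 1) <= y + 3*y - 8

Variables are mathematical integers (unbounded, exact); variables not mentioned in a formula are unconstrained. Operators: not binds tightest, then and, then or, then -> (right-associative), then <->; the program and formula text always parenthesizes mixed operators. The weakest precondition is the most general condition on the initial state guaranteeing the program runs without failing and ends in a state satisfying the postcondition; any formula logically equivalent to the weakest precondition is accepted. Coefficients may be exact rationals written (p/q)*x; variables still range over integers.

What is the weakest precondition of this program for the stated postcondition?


Working backward. After the program, the postcondition (1/2)*val + (q - 1) <= y + 3*y - 8 must hold; in canonical form it is q + (1/2)*val <= 4*y - 7.
Before val := q - 3: (3/2)*q <= 4*y - 11/2
Before y := b + 8: (3/2)*q <= 4*b + 53/2
Answer: WP = (3/2)*q <= 4*b + 53/2


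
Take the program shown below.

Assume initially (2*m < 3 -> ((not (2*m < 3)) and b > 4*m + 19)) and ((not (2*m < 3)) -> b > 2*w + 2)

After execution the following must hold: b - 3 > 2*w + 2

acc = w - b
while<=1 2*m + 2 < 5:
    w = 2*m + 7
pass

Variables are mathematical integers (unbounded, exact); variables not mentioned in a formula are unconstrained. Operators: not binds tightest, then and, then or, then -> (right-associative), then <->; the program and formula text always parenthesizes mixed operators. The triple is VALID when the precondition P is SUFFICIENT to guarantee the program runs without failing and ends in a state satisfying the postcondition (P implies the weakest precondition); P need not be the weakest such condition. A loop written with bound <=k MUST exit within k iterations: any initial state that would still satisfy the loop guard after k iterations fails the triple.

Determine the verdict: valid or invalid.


Working backward. After the program, the postcondition b - 3 > 2*w + 2 must hold; in canonical form it is b > 2*w + 5.
Before skip: b > 2*w + 5
Before the loop (bound <=1), unroll the exhaustion recursion (WP_0 = exit-now case; WP_j = one more guarded iteration, up to j = 1):
  WP_0: (not (2*m < 3)) and b > 2*w + 5
  WP_1: (2*m < 3 -> ((not (2*m < 3)) and b > 4*m + 19)) and ((not (2*m < 3)) -> b > 2*w + 5)
So before the loop: (2*m < 3 -> ((not (2*m < 3)) and b > 4*m + 19)) and ((not (2*m < 3)) -> b > 2*w + 5)
Before acc := w - b: (2*m < 3 -> ((not (2*m < 3)) and b > 4*m + 19)) and ((not (2*m < 3)) -> b > 2*w + 5)
The weakest precondition is (2*m < 3 -> ((not (2*m < 3)) and b > 4*m + 19)) and ((not (2*m < 3)) -> b > 2*w + 5).
Check whether (2*m < 3 -> ((not (2*m < 3)) and b > 4*m + 19)) and ((not (2*m < 3)) -> b > 2*w + 2) implies it.
Countermodel: at the initial state b = 3, m = 2, w = 0, the precondition holds but the weakest precondition fails.
Answer: invalid


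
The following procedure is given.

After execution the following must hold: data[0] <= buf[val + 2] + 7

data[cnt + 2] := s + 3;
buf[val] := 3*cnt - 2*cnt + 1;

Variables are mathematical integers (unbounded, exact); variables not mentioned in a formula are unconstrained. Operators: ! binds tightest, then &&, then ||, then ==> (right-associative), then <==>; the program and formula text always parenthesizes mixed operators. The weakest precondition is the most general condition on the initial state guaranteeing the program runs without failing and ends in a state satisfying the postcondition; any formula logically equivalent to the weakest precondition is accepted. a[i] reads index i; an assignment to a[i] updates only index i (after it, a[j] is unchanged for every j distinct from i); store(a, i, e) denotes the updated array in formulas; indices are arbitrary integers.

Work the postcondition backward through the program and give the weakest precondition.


Working backward. After the program, data[0] <= buf[val + 2] + 7 must hold.
Before buf[val] := 3*cnt - 2*cnt + 1: data[0] <= store(buf, val, cnt + 1)[val + 2] + 7
Before data[cnt + 2] := s + 3: store(data, cnt + 2, s + 3)[0] <= store(buf, val, cnt + 1)[val + 2] + 7
Answer: WP = store(data, cnt + 2, s + 3)[0] <= store(buf, val, cnt + 1)[val + 2] + 7


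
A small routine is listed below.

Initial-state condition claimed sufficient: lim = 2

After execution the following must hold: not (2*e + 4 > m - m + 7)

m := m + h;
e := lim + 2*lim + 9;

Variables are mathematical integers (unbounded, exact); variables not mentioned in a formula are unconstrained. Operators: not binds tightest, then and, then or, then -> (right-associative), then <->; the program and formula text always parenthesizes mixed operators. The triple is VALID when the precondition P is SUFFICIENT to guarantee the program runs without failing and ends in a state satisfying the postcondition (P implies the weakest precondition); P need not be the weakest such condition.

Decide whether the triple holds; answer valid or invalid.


Working backward. After the program, the postcondition not (2*e + 4 > m - m + 7) must hold; in canonical form it is not (2*e > 3).
Before e := lim + 2*lim + 9: not (6*lim > -15)
Before m := m + h: not (6*lim > -15)
The weakest precondition is not (6*lim > -15).
Check whether lim = 2 implies it.
Countermodel: at the initial state lim = 2, the precondition holds but the weakest precondition fails.
Answer: invalid


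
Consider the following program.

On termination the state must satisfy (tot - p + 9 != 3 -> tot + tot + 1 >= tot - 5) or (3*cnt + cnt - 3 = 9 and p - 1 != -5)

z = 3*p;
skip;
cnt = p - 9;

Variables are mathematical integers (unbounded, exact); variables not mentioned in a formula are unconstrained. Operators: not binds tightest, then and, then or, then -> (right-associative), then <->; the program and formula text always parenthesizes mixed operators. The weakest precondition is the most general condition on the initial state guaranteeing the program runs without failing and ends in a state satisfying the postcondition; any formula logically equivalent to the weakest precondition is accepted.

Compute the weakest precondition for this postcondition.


Working backward. After the program, the postcondition (tot - p + 9 != 3 -> tot + tot + 1 >= tot - 5) or (3*cnt + cnt - 3 = 9 and p - 1 != -5) must hold; in canonical form it is (tot != p - 6 -> tot >= -6) or (4*cnt = 12 and p != -4).
Before cnt := p - 9: (tot != p - 6 -> tot >= -6) or (4*p = 48 and p != -4)
Before skip: (tot != p - 6 -> tot >= -6) or (4*p = 48 and p != -4)
Before z := 3*p: (tot != p - 6 -> tot >= -6) or (4*p = 48 and p != -4)
Answer: WP = (tot != p - 6 -> tot >= -6) or (4*p = 48 and p != -4)
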